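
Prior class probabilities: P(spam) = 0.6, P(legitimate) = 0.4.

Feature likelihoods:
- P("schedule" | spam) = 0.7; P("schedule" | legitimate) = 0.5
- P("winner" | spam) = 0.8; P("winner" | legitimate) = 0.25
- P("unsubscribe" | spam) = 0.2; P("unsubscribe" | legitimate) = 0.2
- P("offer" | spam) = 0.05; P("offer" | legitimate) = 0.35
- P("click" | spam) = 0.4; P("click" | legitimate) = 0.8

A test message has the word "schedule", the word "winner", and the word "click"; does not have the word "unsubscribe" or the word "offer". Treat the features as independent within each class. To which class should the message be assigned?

spam: 0.6 × 0.7 × 0.8 × (1−0.2) × (1−0.05) × 0.4 = 0.102144
legitimate: 0.4 × 0.5 × 0.25 × (1−0.2) × (1−0.35) × 0.8 = 0.0208
Highest score → spam.

spam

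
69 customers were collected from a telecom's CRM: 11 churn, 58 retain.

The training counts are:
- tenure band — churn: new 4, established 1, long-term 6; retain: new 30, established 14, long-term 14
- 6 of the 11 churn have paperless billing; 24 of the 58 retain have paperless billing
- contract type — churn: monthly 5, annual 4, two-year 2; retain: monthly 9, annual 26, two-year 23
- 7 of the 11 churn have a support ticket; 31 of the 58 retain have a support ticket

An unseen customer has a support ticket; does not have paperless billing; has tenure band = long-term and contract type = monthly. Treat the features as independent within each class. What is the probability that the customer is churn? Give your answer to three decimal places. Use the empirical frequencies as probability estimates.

0.537

churn: (11/69) × (6/11) × (5/11) × (5/11) × (7/11) ≈ 0.0114331
retain: (58/69) × (14/58) × (34/58) × (9/58) × (31/58) ≈ 0.00986457
P(churn | x) = 0.0114331 / 0.02129767 ≈ 0.537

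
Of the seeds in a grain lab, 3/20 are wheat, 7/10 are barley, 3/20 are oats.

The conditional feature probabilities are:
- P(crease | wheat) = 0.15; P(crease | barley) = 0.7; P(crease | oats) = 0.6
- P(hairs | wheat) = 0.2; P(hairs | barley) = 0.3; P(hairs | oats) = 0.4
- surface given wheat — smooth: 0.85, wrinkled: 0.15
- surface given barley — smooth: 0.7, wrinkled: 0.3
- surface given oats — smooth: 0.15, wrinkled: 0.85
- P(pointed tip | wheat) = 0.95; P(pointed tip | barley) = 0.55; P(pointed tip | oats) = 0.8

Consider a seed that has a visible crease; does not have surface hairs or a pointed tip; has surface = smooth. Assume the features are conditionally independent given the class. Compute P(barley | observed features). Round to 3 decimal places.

wheat: 0.15 × 0.15 × (1−0.2) × 0.85 × (1−0.95) = 0.000765
barley: 0.7 × 0.7 × (1−0.3) × 0.7 × (1−0.55) = 0.108045
oats: 0.15 × 0.6 × (1−0.4) × 0.15 × (1−0.8) = 0.00162
P(barley | x) = 0.108045 / 0.11043 ≈ 0.978

0.978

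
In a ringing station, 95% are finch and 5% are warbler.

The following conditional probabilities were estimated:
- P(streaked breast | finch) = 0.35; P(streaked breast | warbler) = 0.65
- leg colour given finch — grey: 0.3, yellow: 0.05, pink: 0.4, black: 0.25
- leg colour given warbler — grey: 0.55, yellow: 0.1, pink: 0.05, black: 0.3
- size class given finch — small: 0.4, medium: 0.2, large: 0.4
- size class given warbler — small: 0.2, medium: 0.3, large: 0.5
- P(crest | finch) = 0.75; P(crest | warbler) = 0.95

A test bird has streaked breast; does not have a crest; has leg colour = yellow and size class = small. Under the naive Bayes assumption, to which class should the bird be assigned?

finch

finch: 0.95 × 0.35 × 0.05 × 0.4 × (1−0.75) = 0.0016625
warbler: 0.05 × 0.65 × 0.1 × 0.2 × (1−0.95) = 0.0000325
Highest score → finch.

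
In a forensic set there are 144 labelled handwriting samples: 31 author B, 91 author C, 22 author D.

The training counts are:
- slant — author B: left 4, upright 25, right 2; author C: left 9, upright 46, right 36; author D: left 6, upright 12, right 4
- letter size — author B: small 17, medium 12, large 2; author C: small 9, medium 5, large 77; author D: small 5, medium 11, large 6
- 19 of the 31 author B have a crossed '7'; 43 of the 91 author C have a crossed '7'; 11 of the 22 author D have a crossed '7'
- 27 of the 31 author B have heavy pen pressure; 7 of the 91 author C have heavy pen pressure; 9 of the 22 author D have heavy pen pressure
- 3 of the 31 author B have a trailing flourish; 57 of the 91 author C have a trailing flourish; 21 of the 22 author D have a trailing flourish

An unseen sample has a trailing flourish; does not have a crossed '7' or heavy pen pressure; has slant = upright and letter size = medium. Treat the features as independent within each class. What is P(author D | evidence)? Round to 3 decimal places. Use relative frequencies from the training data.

author B: (31/144) × (25/31) × (12/31) × (12/31) × (4/31) × (3/31) ≈ 0.000324844
author C: (91/144) × (46/91) × (5/91) × (48/91) × (84/91) × (57/91) ≈ 0.00535297
author D: (22/144) × (12/22) × (11/22) × (11/22) × (13/22) × (21/22) ≈ 0.011751
P(author D | x) = 0.011751 / 0.017428814 ≈ 0.674

0.674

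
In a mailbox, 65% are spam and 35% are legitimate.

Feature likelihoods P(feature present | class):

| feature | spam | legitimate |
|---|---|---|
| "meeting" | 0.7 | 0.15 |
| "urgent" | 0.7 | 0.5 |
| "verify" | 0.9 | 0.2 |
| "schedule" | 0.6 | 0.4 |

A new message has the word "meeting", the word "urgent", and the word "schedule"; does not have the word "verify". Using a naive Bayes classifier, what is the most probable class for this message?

spam

spam: 0.65 × 0.7 × 0.7 × (1−0.9) × 0.6 = 0.01911
legitimate: 0.35 × 0.15 × 0.5 × (1−0.2) × 0.4 = 0.0084
Highest score → spam.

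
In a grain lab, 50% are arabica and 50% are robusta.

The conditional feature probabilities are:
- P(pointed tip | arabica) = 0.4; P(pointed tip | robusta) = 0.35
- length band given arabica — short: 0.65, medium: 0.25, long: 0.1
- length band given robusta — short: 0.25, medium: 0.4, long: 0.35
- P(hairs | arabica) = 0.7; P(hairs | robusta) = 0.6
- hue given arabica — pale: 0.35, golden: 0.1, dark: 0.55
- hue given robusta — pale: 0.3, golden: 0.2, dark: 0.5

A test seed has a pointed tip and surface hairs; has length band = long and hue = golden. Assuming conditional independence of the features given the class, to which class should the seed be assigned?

robusta

arabica: 0.5 × 0.4 × 0.1 × 0.7 × 0.1 = 0.0014
robusta: 0.5 × 0.35 × 0.35 × 0.6 × 0.2 = 0.00735
Highest score → robusta.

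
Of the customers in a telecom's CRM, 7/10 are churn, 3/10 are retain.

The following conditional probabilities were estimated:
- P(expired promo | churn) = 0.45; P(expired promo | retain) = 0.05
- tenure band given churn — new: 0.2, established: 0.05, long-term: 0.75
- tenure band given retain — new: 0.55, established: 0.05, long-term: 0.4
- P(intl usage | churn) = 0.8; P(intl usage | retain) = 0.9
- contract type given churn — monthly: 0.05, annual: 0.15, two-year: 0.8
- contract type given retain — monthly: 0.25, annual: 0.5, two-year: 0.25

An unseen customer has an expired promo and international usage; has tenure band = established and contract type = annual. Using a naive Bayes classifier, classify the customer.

churn: 0.7 × 0.45 × 0.05 × 0.8 × 0.15 = 0.00189
retain: 0.3 × 0.05 × 0.05 × 0.9 × 0.5 = 0.0003375
Highest score → churn.

churn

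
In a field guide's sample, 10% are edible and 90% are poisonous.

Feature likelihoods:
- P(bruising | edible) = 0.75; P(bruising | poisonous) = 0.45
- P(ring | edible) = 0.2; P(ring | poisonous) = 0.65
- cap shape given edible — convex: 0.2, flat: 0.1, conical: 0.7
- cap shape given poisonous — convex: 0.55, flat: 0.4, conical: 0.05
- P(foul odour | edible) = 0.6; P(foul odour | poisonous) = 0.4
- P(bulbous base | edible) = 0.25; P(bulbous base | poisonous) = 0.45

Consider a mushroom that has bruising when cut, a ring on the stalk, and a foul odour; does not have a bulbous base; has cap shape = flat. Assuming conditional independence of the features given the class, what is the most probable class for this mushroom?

edible: 0.1 × 0.75 × 0.2 × 0.1 × 0.6 × (1−0.25) = 0.000675
poisonous: 0.9 × 0.45 × 0.65 × 0.4 × 0.4 × (1−0.45) = 0.023166
Highest score → poisonous.

poisonous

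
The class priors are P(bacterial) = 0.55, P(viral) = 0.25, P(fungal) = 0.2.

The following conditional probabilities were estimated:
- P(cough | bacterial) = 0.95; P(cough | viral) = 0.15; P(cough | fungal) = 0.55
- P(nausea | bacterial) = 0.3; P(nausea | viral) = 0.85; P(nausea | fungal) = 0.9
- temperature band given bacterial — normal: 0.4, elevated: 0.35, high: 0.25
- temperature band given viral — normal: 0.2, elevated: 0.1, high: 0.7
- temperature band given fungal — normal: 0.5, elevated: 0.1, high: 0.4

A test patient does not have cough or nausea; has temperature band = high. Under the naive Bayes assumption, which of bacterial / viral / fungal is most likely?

bacterial: 0.55 × (1−0.95) × (1−0.3) × 0.25 = 0.0048125
viral: 0.25 × (1−0.15) × (1−0.85) × 0.7 = 0.0223125
fungal: 0.2 × (1−0.55) × (1−0.9) × 0.4 = 0.0036
Highest score → viral.

viral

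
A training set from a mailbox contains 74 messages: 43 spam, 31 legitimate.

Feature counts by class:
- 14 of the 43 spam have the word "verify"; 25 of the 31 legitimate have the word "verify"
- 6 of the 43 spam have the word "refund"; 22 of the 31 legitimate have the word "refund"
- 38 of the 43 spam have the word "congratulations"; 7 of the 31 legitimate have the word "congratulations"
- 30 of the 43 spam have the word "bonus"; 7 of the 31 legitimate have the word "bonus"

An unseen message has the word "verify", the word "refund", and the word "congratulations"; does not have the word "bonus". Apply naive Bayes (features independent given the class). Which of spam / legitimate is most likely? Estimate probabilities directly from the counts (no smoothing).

legitimate

spam: (43/74) × (14/43) × (6/43) × (38/43) × (13/43) ≈ 0.00705292
legitimate: (31/74) × (25/31) × (22/31) × (7/31) × (24/31) ≈ 0.0419136
Highest score → legitimate.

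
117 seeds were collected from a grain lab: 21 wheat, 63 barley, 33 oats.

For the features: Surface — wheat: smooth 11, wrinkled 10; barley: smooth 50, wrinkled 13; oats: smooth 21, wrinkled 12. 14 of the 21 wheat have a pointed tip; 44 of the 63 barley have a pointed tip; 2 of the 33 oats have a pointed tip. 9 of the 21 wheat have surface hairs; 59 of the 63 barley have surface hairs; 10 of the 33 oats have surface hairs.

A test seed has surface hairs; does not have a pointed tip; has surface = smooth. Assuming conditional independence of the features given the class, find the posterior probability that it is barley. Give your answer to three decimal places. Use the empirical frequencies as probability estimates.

0.652

wheat: (21/117) × (11/21) × (7/21) × (9/21) ≈ 0.013431
barley: (63/117) × (50/63) × (19/63) × (59/63) ≈ 0.1207
oats: (33/117) × (21/33) × (31/33) × (10/33) ≈ 0.0510937
P(barley | x) = 0.1207 / 0.1852247 ≈ 0.652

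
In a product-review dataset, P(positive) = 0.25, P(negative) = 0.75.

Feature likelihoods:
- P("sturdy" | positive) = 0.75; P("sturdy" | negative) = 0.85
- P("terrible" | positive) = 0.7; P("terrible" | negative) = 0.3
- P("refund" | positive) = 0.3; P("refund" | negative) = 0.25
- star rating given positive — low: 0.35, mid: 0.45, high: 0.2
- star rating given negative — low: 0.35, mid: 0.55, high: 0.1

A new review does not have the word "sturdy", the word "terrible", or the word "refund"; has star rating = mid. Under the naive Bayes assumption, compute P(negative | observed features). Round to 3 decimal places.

positive: 0.25 × (1−0.75) × (1−0.7) × (1−0.3) × 0.45 = 0.00590625
negative: 0.75 × (1−0.85) × (1−0.3) × (1−0.25) × 0.55 = 0.032484375
P(negative | x) = 0.032484375 / 0.038390625 ≈ 0.846

0.846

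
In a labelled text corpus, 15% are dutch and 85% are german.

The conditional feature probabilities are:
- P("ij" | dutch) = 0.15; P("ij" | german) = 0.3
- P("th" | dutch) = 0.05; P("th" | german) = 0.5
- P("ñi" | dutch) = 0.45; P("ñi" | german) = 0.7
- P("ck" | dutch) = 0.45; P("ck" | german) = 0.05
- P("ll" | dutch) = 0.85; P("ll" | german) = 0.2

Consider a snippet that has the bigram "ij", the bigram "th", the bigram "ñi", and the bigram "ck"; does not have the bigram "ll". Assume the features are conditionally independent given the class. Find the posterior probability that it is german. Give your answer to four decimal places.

dutch: 0.15 × 0.15 × 0.05 × 0.45 × 0.45 × (1−0.85) = 0.000034171875
german: 0.85 × 0.3 × 0.5 × 0.7 × 0.05 × (1−0.2) = 0.00357
P(german | x) = 0.00357 / 0.003604171875 ≈ 0.9905

0.9905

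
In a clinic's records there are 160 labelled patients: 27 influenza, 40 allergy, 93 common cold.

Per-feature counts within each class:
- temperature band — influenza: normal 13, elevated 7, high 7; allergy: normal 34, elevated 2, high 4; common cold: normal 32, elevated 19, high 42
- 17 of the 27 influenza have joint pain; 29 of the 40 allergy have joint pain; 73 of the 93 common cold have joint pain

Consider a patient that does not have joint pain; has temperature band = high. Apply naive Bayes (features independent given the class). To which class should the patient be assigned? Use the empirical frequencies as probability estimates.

influenza: (27/160) × (7/27) × (10/27) ≈ 0.0162037
allergy: (40/160) × (4/40) × (11/40) = 0.006875
common cold: (93/160) × (42/93) × (20/93) ≈ 0.0564516
Highest score → common cold.

common cold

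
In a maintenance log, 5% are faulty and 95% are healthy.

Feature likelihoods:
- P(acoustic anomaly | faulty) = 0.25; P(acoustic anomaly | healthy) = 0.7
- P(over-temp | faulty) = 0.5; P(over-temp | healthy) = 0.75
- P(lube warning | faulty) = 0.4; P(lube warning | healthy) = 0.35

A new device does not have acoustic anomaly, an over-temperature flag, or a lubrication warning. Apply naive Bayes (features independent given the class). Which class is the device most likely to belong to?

faulty: 0.05 × (1−0.25) × (1−0.5) × (1−0.4) = 0.01125
healthy: 0.95 × (1−0.7) × (1−0.75) × (1−0.35) = 0.0463125
Highest score → healthy.

healthy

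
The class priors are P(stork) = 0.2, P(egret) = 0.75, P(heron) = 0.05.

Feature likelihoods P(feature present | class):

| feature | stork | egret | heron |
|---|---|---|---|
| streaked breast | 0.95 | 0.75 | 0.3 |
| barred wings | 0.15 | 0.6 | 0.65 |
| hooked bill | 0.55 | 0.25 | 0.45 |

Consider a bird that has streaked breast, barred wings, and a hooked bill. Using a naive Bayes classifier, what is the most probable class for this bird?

stork: 0.2 × 0.95 × 0.15 × 0.55 = 0.015675
egret: 0.75 × 0.75 × 0.6 × 0.25 = 0.084375
heron: 0.05 × 0.3 × 0.65 × 0.45 = 0.0043875
Highest score → egret.

egret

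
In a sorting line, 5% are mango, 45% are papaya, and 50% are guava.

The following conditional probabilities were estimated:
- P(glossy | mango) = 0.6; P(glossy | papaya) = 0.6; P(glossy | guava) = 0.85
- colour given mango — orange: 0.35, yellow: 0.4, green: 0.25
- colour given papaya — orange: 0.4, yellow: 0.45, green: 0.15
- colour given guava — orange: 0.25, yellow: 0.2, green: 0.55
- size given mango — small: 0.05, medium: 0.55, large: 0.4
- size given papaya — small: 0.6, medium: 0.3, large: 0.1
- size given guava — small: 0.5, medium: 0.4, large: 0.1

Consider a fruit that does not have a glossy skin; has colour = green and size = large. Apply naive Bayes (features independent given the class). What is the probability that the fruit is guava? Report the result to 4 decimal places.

mango: 0.05 × (1−0.6) × 0.25 × 0.4 = 0.002
papaya: 0.45 × (1−0.6) × 0.15 × 0.1 = 0.0027
guava: 0.5 × (1−0.85) × 0.55 × 0.1 = 0.004125
P(guava | x) = 0.004125 / 0.008825 ≈ 0.4674

0.4674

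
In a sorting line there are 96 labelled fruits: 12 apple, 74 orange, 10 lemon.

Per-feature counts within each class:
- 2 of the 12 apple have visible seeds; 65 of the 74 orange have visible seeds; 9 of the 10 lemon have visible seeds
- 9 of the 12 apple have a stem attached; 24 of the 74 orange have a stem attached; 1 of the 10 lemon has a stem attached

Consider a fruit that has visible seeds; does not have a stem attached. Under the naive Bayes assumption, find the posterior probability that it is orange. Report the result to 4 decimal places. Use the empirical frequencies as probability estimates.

apple: (12/96) × (2/12) × (3/12) ≈ 0.00520833
orange: (74/96) × (65/74) × (50/74) ≈ 0.457489
lemon: (10/96) × (9/10) × (9/10) = 0.084375
P(orange | x) = 0.457489 / 0.54707233 ≈ 0.8362

0.8362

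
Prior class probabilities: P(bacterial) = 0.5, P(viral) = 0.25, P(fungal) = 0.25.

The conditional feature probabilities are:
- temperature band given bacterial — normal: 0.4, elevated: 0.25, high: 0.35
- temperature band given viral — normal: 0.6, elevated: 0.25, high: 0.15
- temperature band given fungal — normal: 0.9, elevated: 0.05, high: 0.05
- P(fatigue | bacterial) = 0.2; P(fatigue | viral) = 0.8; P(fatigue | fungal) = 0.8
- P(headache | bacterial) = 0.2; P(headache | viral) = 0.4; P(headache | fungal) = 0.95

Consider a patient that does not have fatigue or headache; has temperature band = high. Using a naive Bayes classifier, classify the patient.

bacterial

bacterial: 0.5 × 0.35 × (1−0.2) × (1−0.2) = 0.112
viral: 0.25 × 0.15 × (1−0.8) × (1−0.4) = 0.0045
fungal: 0.25 × 0.05 × (1−0.8) × (1−0.95) = 0.000125
Highest score → bacterial.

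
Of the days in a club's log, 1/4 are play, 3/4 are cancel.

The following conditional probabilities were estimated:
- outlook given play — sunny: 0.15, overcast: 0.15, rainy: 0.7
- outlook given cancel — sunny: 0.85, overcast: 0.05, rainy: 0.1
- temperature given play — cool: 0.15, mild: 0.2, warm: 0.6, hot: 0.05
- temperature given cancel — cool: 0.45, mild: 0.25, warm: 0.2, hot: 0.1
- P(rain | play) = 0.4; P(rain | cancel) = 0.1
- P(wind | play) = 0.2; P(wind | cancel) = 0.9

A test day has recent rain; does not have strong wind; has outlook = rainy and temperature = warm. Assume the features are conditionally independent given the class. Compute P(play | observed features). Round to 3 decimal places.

0.996

play: 0.25 × 0.7 × 0.6 × 0.4 × (1−0.2) = 0.0336
cancel: 0.75 × 0.1 × 0.2 × 0.1 × (1−0.9) = 0.00015
P(play | x) = 0.0336 / 0.03375 ≈ 0.996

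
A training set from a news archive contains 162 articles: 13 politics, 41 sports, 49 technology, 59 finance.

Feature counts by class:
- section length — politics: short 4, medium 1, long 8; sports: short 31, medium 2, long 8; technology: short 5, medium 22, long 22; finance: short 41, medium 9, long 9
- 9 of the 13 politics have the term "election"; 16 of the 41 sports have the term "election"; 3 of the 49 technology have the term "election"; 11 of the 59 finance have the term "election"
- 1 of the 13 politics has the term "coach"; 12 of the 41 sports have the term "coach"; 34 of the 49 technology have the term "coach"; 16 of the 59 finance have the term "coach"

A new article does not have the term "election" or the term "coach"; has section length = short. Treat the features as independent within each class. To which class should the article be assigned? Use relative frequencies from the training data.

politics: (13/162) × (4/13) × (4/13) × (12/13) ≈ 0.00701293
sports: (41/162) × (31/41) × (25/41) × (29/41) ≈ 0.082531
technology: (49/162) × (5/49) × (46/49) × (15/49) ≈ 0.00886976
finance: (59/162) × (41/59) × (48/59) × (43/59) ≈ 0.150063
Highest score → finance.

finance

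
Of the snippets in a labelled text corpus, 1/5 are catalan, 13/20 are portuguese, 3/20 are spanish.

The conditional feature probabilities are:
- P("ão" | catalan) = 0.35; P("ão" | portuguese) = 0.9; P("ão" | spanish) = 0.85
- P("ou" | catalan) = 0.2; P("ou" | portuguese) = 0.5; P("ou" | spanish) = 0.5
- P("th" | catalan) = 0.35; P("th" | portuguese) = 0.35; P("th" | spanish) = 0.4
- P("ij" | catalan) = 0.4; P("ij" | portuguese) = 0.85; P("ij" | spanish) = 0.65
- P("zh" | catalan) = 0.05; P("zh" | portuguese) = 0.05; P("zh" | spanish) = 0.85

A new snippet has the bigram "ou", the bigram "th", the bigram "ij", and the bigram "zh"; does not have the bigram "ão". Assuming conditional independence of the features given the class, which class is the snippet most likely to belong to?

spanish

catalan: 0.2 × (1−0.35) × 0.2 × 0.35 × 0.4 × 0.05 = 0.000182
portuguese: 0.65 × (1−0.9) × 0.5 × 0.35 × 0.85 × 0.05 = 0.0004834375
spanish: 0.15 × (1−0.85) × 0.5 × 0.4 × 0.65 × 0.85 = 0.00248625
Highest score → spanish.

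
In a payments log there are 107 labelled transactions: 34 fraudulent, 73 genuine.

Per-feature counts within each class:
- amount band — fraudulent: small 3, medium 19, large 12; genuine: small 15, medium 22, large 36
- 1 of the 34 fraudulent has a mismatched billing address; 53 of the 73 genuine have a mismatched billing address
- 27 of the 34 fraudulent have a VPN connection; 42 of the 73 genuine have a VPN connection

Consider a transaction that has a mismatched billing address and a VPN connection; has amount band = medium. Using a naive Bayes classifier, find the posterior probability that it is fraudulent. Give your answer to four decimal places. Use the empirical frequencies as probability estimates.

0.0461

fraudulent: (34/107) × (19/34) × (1/34) × (27/34) ≈ 0.0041474
genuine: (73/107) × (22/73) × (53/73) × (42/73) ≈ 0.0858852
P(fraudulent | x) = 0.0041474 / 0.0900326 ≈ 0.0461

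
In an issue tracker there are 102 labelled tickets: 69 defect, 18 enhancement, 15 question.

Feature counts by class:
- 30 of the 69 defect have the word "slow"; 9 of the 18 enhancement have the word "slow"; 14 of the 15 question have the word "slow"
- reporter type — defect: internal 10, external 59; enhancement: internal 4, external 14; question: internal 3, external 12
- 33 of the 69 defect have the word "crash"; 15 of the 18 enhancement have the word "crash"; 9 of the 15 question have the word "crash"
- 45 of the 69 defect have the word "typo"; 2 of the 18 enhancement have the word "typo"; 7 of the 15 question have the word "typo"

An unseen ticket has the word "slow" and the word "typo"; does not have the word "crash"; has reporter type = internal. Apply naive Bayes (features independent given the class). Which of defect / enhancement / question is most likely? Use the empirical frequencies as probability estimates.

defect: (69/102) × (30/69) × (10/69) × (36/69) × (45/69) ≈ 0.014504
enhancement: (18/102) × (9/18) × (4/18) × (3/18) × (2/18) ≈ 0.000363108
question: (15/102) × (14/15) × (3/15) × (6/15) × (7/15) ≈ 0.00512418
Highest score → defect.

defect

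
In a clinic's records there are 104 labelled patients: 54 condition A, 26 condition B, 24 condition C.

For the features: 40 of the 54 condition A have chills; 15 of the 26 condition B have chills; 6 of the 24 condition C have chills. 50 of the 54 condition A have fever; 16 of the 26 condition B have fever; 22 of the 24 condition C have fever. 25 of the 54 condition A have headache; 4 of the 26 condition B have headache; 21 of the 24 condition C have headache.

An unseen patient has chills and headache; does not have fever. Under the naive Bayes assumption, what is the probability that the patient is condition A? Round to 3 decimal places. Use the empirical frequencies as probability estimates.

condition A: (54/104) × (40/54) × (4/54) × (25/54) ≈ 0.0131898
condition B: (26/104) × (15/26) × (10/26) × (4/26) ≈ 0.00853437
condition C: (24/104) × (6/24) × (2/24) × (21/24) ≈ 0.00420673
P(condition A | x) = 0.0131898 / 0.0259309 ≈ 0.509

0.509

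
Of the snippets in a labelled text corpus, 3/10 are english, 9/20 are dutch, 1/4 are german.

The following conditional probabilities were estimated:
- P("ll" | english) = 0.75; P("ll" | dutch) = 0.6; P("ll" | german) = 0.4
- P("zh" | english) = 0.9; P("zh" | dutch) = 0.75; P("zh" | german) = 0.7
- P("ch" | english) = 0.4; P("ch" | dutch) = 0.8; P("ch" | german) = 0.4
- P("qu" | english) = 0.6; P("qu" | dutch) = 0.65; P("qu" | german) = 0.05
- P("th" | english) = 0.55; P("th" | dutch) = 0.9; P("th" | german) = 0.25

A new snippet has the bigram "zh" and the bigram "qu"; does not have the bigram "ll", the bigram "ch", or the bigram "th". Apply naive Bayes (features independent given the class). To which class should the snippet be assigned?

english: 0.3 × (1−0.75) × 0.9 × (1−0.4) × 0.6 × (1−0.55) = 0.010935
dutch: 0.45 × (1−0.6) × 0.75 × (1−0.8) × 0.65 × (1−0.9) = 0.001755
german: 0.25 × (1−0.4) × 0.7 × (1−0.4) × 0.05 × (1−0.25) = 0.0023625
Highest score → english.

english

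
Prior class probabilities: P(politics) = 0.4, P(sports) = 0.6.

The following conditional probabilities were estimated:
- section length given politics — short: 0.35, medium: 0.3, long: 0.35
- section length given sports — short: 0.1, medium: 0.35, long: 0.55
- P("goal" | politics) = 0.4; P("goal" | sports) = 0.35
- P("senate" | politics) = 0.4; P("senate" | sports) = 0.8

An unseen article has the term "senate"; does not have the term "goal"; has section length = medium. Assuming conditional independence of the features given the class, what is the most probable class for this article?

politics: 0.4 × 0.3 × (1−0.4) × 0.4 = 0.0288
sports: 0.6 × 0.35 × (1−0.35) × 0.8 = 0.1092
Highest score → sports.

sports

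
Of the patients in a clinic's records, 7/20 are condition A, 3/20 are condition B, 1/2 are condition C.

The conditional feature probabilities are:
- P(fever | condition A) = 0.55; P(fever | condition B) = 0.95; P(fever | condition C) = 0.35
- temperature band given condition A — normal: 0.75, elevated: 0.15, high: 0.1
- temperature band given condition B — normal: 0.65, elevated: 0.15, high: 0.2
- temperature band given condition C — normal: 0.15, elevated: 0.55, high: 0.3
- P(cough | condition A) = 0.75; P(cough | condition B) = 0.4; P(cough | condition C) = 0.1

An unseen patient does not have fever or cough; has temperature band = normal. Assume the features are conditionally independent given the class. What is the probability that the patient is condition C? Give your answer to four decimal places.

condition A: 0.35 × (1−0.55) × 0.75 × (1−0.75) = 0.02953125
condition B: 0.15 × (1−0.95) × 0.65 × (1−0.4) = 0.002925
condition C: 0.5 × (1−0.35) × 0.15 × (1−0.1) = 0.043875
P(condition C | x) = 0.043875 / 0.07633125 ≈ 0.5748

0.5748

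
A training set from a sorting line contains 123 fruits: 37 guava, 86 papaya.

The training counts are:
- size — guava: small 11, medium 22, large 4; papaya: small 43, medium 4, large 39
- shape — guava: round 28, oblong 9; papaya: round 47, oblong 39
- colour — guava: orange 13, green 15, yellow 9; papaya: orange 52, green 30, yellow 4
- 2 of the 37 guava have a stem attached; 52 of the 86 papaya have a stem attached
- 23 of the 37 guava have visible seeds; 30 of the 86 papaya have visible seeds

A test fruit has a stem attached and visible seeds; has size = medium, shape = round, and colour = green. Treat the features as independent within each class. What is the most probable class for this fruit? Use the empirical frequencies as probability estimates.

guava

guava: (37/123) × (22/37) × (28/37) × (15/37) × (2/37) × (23/37) ≈ 0.00184382
papaya: (86/123) × (4/86) × (47/86) × (30/86) × (52/86) × (30/86) ≈ 0.00130769
Highest score → guava.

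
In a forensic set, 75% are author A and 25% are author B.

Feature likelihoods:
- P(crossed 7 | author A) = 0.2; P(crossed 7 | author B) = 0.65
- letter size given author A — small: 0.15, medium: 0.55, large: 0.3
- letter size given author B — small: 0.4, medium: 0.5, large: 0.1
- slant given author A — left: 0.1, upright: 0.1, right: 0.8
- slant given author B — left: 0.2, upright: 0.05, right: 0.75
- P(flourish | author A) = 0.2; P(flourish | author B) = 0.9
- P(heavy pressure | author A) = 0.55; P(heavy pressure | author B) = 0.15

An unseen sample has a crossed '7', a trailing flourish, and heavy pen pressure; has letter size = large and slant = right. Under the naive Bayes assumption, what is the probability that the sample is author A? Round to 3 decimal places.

author A: 0.75 × 0.2 × 0.3 × 0.8 × 0.2 × 0.55 = 0.00396
author B: 0.25 × 0.65 × 0.1 × 0.75 × 0.9 × 0.15 = 0.0016453125
P(author A | x) = 0.00396 / 0.0056053125 ≈ 0.706

0.706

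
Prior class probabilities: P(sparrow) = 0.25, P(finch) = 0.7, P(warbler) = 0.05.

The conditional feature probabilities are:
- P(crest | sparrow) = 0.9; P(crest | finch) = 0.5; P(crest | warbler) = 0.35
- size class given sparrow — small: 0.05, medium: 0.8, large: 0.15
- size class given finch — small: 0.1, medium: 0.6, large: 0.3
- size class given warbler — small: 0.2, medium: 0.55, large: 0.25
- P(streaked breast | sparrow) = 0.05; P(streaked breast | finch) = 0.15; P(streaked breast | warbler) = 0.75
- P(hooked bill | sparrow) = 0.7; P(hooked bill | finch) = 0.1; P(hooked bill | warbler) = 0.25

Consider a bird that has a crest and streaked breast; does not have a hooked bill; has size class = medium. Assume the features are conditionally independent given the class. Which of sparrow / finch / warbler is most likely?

finch

sparrow: 0.25 × 0.9 × 0.8 × 0.05 × (1−0.7) = 0.0027
finch: 0.7 × 0.5 × 0.6 × 0.15 × (1−0.1) = 0.02835
warbler: 0.05 × 0.35 × 0.55 × 0.75 × (1−0.25) = 0.0054140625
Highest score → finch.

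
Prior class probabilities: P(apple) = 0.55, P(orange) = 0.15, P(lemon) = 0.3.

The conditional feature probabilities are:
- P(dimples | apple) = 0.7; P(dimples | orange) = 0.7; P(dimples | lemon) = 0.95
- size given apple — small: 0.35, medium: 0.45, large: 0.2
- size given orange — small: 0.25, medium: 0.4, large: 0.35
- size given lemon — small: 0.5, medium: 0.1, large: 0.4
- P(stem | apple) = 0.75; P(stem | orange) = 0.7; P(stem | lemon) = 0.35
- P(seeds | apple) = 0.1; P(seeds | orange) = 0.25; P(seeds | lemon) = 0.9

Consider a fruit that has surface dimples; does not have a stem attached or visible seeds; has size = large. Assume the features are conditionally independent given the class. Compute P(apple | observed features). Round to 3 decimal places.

apple: 0.55 × 0.7 × 0.2 × (1−0.75) × (1−0.1) = 0.017325
orange: 0.15 × 0.7 × 0.35 × (1−0.7) × (1−0.25) = 0.00826875
lemon: 0.3 × 0.95 × 0.4 × (1−0.35) × (1−0.9) = 0.00741
P(apple | x) = 0.017325 / 0.03300375 ≈ 0.525

0.525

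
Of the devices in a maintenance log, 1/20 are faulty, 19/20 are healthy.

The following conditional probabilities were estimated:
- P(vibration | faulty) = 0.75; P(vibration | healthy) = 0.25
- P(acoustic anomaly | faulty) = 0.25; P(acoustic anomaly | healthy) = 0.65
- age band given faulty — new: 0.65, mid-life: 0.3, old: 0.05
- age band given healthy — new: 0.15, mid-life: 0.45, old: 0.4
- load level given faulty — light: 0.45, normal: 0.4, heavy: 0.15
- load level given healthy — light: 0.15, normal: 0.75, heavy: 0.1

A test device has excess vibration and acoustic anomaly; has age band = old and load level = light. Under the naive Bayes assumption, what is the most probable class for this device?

faulty: 0.05 × 0.75 × 0.25 × 0.05 × 0.45 = 0.0002109375
healthy: 0.95 × 0.25 × 0.65 × 0.4 × 0.15 = 0.0092625
Highest score → healthy.

healthy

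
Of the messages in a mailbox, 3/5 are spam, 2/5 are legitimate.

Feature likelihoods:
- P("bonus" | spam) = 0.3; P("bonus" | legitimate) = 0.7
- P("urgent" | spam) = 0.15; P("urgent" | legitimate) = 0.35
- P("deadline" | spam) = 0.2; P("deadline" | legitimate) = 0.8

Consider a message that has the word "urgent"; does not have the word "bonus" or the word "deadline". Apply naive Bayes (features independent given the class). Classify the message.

spam

spam: 0.6 × (1−0.3) × 0.15 × (1−0.2) = 0.0504
legitimate: 0.4 × (1−0.7) × 0.35 × (1−0.8) = 0.0084
Highest score → spam.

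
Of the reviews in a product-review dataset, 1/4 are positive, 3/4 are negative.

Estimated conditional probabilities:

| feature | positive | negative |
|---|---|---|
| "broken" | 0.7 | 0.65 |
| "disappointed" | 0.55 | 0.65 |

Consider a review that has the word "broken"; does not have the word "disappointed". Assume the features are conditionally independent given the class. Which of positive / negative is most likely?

negative

positive: 0.25 × 0.7 × (1−0.55) = 0.07875
negative: 0.75 × 0.65 × (1−0.65) = 0.170625
Highest score → negative.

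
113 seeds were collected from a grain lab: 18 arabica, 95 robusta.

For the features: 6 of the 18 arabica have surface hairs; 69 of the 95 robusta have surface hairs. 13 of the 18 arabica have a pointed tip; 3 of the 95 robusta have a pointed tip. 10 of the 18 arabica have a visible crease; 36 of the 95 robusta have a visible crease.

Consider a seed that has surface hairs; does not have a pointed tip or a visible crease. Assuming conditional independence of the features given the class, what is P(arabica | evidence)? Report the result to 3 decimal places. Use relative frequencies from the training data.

arabica: (18/113) × (6/18) × (5/18) × (8/18) ≈ 0.00655523
robusta: (95/113) × (69/95) × (92/95) × (59/95) ≈ 0.367251
P(arabica | x) = 0.00655523 / 0.37380623 ≈ 0.018

0.018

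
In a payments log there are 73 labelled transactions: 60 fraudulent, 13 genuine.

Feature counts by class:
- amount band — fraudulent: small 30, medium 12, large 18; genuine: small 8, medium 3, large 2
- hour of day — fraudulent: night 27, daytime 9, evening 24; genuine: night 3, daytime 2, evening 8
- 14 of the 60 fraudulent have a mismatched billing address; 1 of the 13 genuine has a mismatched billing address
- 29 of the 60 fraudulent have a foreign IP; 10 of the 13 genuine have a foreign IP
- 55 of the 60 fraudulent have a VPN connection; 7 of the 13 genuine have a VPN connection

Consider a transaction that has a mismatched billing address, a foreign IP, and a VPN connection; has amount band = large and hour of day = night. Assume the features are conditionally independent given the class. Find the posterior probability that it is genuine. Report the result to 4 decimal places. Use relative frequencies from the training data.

0.0173

fraudulent: (60/73) × (18/60) × (27/60) × (14/60) × (29/60) × (55/60) ≈ 0.0114709
genuine: (13/73) × (2/13) × (3/13) × (1/13) × (10/13) × (7/13) ≈ 0.000201443
P(genuine | x) = 0.000201443 / 0.011672343 ≈ 0.0173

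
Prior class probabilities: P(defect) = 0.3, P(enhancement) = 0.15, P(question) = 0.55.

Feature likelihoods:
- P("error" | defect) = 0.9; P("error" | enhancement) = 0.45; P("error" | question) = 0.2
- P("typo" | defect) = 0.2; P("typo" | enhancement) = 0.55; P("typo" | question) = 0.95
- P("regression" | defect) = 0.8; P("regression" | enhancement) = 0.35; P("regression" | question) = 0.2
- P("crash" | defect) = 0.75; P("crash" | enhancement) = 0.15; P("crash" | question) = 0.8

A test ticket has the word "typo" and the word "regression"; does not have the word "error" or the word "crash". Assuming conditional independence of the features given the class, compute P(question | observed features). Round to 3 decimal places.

defect: 0.3 × (1−0.9) × 0.2 × 0.8 × (1−0.75) = 0.0012
enhancement: 0.15 × (1−0.45) × 0.55 × 0.35 × (1−0.15) = 0.0134990625
question: 0.55 × (1−0.2) × 0.95 × 0.2 × (1−0.8) = 0.01672
P(question | x) = 0.01672 / 0.0314190625 ≈ 0.532

0.532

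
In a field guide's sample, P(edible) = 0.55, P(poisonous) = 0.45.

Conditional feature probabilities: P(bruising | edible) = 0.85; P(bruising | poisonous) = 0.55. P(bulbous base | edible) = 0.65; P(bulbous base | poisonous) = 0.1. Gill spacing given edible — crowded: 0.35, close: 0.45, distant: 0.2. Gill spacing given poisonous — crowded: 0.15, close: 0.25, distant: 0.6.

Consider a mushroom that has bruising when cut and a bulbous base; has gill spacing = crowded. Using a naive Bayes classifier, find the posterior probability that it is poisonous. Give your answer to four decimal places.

0.0337

edible: 0.55 × 0.85 × 0.65 × 0.35 = 0.10635625
poisonous: 0.45 × 0.55 × 0.1 × 0.15 = 0.0037125
P(poisonous | x) = 0.0037125 / 0.11006875 ≈ 0.0337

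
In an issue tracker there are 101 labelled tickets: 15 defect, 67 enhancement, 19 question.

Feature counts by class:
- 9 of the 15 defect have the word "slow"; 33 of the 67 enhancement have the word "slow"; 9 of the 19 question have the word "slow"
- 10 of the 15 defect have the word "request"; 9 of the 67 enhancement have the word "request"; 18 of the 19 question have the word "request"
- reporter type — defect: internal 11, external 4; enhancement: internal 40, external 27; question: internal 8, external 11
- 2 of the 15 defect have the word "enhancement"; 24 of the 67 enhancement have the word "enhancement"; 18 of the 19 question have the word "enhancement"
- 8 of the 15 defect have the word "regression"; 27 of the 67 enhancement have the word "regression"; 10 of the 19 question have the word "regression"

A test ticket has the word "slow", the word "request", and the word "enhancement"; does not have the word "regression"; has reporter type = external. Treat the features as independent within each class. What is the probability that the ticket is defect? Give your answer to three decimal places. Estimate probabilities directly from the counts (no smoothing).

defect: (15/101) × (9/15) × (10/15) × (4/15) × (2/15) × (7/15) ≈ 0.000985699
enhancement: (67/101) × (33/67) × (9/67) × (27/67) × (24/67) × (40/67) ≈ 0.00378243
question: (19/101) × (9/19) × (18/19) × (11/19) × (18/19) × (9/19) ≈ 0.0219324
P(defect | x) = 0.000985699 / 0.026700529 ≈ 0.037

0.037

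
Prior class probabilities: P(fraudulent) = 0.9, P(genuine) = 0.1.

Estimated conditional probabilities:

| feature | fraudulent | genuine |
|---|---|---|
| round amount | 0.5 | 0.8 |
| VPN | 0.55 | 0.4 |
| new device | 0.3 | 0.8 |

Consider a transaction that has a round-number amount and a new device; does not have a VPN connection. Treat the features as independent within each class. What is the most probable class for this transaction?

fraudulent

fraudulent: 0.9 × 0.5 × (1−0.55) × 0.3 = 0.06075
genuine: 0.1 × 0.8 × (1−0.4) × 0.8 = 0.0384
Highest score → fraudulent.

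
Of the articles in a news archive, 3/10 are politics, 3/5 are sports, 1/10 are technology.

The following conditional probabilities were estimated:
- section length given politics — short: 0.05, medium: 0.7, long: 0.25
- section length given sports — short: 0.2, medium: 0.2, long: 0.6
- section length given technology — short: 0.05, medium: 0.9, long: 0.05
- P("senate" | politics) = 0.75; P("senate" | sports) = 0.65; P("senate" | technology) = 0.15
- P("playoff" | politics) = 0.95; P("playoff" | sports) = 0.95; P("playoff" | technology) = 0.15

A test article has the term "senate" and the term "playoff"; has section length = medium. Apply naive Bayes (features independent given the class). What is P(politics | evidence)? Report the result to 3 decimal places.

0.663

politics: 0.3 × 0.7 × 0.75 × 0.95 = 0.149625
sports: 0.6 × 0.2 × 0.65 × 0.95 = 0.0741
technology: 0.1 × 0.9 × 0.15 × 0.15 = 0.002025
P(politics | x) = 0.149625 / 0.22575 ≈ 0.663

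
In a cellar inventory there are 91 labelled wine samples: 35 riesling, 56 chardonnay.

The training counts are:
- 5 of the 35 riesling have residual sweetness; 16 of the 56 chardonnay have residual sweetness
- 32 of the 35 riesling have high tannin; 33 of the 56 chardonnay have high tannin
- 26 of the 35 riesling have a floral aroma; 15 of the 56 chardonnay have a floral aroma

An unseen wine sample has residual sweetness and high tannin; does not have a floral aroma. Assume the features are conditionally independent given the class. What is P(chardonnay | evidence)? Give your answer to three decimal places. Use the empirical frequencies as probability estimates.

riesling: (35/91) × (5/35) × (32/35) × (9/35) ≈ 0.0129177
chardonnay: (56/91) × (16/56) × (33/56) × (41/56) ≈ 0.0758578
P(chardonnay | x) = 0.0758578 / 0.0887755 ≈ 0.854

0.854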